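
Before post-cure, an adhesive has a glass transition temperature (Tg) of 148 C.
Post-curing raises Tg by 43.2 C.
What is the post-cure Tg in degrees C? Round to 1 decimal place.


Tg_post = Tg_base + delta_Tg
= 148 + 43.2
= 191.2 C

191.2


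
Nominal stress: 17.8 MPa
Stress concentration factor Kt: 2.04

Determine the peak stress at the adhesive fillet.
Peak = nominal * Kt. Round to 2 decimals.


Peak stress = 17.8 * 2.04
= 36.31 MPa

36.31


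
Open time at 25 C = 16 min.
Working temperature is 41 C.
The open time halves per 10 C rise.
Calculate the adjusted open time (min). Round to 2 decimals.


factor = 2^((41 - 25) / 10) = 3.0314
ot = 16 / 3.0314 = 5.28 min

5.28


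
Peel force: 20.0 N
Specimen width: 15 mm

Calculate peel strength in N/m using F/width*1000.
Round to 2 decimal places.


Peel strength = 20.0 / 15 * 1000 = 1333.33 N/m

1333.33


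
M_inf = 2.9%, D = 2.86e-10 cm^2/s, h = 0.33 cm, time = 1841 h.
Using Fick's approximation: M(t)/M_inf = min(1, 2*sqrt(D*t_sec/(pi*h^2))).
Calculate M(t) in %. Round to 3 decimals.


t = 6627600 s
ratio = min(1, 2*sqrt(2.86e-10*6627600/(pi*0.1089)))
= 0.148868
M(t) = 2.9 * 0.148868 = 0.432%

0.432


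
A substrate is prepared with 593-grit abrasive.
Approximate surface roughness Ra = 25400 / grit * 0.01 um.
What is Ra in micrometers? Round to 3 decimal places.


Ra = 25400 / 593 * 0.01 = 0.428 um

0.428


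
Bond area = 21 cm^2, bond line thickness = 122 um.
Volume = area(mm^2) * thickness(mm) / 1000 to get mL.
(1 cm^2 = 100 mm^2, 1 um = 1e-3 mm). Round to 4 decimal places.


area_mm2 = 21 * 100 = 2100
blt_mm = 122 * 1e-3 = 0.122
vol_mm3 = 2100 * 0.122 = 256.2
vol_mL = 256.2 / 1000 = 0.2562 mL

0.2562


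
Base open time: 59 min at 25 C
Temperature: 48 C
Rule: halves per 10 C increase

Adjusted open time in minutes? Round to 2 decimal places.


Acceleration = 2^((48-25)/10) = 4.9246
Open time = 59 / 4.9246 = 11.98 min

11.98


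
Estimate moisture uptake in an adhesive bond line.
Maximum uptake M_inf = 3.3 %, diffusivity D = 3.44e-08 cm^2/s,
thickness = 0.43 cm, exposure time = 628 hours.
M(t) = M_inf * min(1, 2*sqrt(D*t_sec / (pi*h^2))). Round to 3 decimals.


Convert time: 628 h = 2260800 s
ratio = min(1, 2*sqrt(3.44e-08*2260800/(pi*0.43^2)))
= 0.731808
M(t) = 3.3 * 0.731808 = 2.415%

2.415


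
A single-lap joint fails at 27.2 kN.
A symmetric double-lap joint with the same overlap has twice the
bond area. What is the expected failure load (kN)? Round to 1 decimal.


Double-lap load = 2 * 27.2 = 54.4 kN

54.4


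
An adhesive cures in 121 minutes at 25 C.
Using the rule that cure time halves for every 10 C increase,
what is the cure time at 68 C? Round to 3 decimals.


Factor = 2^((68 - 25) / 10) = 19.6983
Cure time = 121 / 19.6983
= 6.143 minutes

6.143


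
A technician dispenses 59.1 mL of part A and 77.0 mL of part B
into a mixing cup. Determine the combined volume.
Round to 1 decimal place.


Combined volume = 59.1 + 77.0
= 136.1 mL

136.1


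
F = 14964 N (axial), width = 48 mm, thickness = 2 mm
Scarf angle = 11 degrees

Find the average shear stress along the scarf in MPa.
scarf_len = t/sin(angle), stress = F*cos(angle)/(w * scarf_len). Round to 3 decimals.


scarf_len = 2/sin(11 deg) = 10.4817
cos(11 deg) = 0.981627
stress = 14964*0.981627/(48*10.4817) = 29.196 MPa

29.196


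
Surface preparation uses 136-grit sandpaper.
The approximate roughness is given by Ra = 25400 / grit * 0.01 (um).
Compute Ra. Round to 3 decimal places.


Ra = 25400 / 136 * 0.01
= 254 / 136
= 1.868 um

1.868


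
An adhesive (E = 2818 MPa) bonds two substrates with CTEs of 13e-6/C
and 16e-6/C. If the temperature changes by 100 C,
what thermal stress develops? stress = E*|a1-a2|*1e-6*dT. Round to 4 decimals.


Stress = 2818 * |13 - 16| * 1e-6 * 100
= 0.8454 MPa

0.8454


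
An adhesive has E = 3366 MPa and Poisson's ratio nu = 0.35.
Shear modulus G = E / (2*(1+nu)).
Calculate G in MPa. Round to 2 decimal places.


G = 3366 / (2*(1+0.35))
= 3366 / 2.70
= 1246.67 MPa

1246.67


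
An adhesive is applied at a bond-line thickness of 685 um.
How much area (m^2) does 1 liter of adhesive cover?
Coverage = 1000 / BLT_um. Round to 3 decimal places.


Coverage = 1000 / 685 = 1.460 m^2

1.460


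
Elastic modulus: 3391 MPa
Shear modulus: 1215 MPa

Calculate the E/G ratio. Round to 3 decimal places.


E / G = 3391 / 1215 = 2.791

2.791


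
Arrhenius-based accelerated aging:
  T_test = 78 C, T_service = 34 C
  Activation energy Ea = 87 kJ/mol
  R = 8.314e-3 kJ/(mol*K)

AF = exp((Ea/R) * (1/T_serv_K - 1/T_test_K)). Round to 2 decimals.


T_test_K = 351.15, T_serv_K = 307.15
AF = exp((87/8.314e-3) * (1/307.15 - 1/351.15))
= 71.44

71.44


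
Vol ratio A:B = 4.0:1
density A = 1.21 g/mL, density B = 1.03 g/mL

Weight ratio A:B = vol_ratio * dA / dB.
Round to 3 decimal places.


Weight ratio = 4.0 * 1.21 / 1.03
= 4.699

4.699


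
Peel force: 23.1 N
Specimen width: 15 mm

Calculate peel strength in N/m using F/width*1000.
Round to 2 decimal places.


Peel strength = 23.1 / 15 * 1000 = 1540.00 N/m

1540.00


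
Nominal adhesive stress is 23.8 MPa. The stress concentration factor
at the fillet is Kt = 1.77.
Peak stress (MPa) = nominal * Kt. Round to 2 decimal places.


Peak = 23.8 * 1.77 = 42.13 MPa

42.13


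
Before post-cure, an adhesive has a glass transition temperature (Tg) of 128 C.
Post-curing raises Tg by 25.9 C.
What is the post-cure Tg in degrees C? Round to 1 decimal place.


Tg_post = Tg_base + delta_Tg
= 128 + 25.9
= 153.9 C

153.9


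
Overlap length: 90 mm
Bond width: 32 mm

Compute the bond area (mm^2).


Bond area = 90 * 32 = 2880 mm^2

2880


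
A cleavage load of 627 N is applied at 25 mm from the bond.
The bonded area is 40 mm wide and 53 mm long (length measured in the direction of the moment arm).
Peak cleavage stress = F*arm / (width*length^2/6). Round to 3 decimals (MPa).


Moment = 627 * 25 = 15675 N*mm
Section modulus = 40 * 2809 / 6 = 112360 / 6 mm^3
Stress = 15675 / (112360 / 6) = 94050 / 112360
= 0.837 MPa

0.837


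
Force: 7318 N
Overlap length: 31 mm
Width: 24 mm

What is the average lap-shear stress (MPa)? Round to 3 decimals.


Average shear stress = F / (overlap * width)
= 7318 / (31 * 24)
= 9.836 MPa

9.836


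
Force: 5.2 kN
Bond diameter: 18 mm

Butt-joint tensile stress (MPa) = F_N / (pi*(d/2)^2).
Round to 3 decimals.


F_N = 5.2 * 1000 = 5200.0 N
A = pi*(9.0)^2 = 254.4690 mm^2
stress = 5200.0 / 254.4690 = 20.435 MPa

20.435


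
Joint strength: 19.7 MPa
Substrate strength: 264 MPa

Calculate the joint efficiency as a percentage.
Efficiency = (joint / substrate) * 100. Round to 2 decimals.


Efficiency = (19.7 / 264) * 100 = 7.46%

7.46


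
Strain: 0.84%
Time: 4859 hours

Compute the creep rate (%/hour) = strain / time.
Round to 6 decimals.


Creep rate = 0.84 / 4859
= 0.000173 %/h

0.000173


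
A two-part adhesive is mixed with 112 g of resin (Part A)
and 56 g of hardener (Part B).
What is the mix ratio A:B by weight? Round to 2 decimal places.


Mix ratio = mass_A / mass_B
= 112 / 56
= 2.00

2.00


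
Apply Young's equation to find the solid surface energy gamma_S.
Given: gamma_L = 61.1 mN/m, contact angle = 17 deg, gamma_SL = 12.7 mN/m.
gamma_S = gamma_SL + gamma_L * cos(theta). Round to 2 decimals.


theta_rad = 17 * pi/180 = 0.296706
gamma_S = 12.7 + 61.1 * cos(0.296706)
= 71.13 mN/m

71.13


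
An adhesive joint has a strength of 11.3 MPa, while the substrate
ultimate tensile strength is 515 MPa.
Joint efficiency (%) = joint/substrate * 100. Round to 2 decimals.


Efficiency = 11.3 / 515 * 100
= 2.19%

2.19


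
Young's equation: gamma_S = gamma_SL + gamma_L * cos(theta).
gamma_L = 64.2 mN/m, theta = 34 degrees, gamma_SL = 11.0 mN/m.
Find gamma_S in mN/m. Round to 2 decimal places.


cos(34 deg) = 0.829038
gamma_S = 11.0 + 64.2 * 0.829038
= 64.22 mN/m

64.22


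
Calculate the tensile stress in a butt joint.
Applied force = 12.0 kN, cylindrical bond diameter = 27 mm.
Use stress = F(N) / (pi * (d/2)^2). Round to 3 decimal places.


A = pi * 13.5^2 = 572.5553 mm^2
sigma = 12000.0 / 572.5553 = 20.959 MPa

20.959


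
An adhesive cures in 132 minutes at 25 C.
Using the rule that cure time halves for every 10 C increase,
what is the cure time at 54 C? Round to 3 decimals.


Factor = 2^((54 - 25) / 10) = 7.4643
Cure time = 132 / 7.4643
= 17.684 minutes

17.684


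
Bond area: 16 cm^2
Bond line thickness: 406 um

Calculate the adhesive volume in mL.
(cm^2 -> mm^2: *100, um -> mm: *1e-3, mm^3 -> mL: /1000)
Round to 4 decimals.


V = 16*100 * 406*1e-3 / 1000
= 0.6496 mL

0.6496


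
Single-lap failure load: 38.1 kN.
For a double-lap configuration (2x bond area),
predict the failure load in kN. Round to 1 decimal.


Failure load = 38.1 * 2 = 76.2 kN

76.2


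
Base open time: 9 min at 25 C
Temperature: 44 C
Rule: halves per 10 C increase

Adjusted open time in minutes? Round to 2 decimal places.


Acceleration = 2^((44-25)/10) = 3.7321
Open time = 9 / 3.7321 = 2.41 min

2.41


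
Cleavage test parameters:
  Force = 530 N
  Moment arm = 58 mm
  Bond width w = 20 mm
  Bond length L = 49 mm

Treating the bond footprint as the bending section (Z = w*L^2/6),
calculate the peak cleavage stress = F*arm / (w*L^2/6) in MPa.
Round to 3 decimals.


M = 530 * 58 = 30740 N*mm
Z = 20 * 49^2 / 6 = 48020 / 6 mm^3
sigma = M / Z = 6 * 30740 / 48020 = 184440 / 48020
= 3.841 MPa

3.841


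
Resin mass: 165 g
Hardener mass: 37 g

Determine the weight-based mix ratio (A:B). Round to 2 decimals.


Ratio = 165 / 37 = 4.46

4.46


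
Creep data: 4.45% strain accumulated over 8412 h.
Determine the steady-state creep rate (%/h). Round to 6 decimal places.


Rate = 4.45 / 8412 = 0.000529 %/h

0.000529


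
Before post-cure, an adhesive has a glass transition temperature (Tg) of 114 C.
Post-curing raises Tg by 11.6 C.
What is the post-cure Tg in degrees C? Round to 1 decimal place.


Tg_post = Tg_base + delta_Tg
= 114 + 11.6
= 125.6 C

125.6


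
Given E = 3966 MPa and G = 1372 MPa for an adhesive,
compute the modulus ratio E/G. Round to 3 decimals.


E/G ratio = 3966 / 1372 = 2.891

2.891


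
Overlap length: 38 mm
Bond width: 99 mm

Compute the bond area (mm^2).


Bond area = 38 * 99 = 3762 mm^2

3762


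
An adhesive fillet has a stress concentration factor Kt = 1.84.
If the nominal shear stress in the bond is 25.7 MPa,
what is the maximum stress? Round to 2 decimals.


Max stress = 25.7 * 1.84 = 47.29 MPa

47.29


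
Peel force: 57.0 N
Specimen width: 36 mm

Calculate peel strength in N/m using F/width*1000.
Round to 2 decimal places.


Peel strength = 57.0 / 36 * 1000 = 1583.33 N/m

1583.33


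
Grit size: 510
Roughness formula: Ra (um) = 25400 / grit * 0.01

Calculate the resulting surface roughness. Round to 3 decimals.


Ra = 25400 / 510 * 0.01
= 0.498 um

0.498


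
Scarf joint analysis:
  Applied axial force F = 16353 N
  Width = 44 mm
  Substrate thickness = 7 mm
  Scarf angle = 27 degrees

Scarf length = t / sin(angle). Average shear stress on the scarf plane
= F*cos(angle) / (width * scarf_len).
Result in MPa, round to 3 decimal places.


Scarf length = 7 / sin(27 deg) = 15.4188 mm
cos(27 deg) = 0.891007
Shear = 16353 * 0.891007 / (44 * 15.4188)
= 21.477 MPa

21.477


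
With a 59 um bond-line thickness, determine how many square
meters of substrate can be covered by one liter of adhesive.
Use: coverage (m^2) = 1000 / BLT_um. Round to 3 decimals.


Coverage = 1000 / 59 = 16.949 m^2

16.949


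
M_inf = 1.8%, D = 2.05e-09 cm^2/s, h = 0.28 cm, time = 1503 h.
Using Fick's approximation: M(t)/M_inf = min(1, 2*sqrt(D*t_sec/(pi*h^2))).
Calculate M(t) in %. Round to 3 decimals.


t = 5410800 s
ratio = min(1, 2*sqrt(2.05e-09*5410800/(pi*0.0784)))
= 0.424429
M(t) = 1.8 * 0.424429 = 0.764%

0.764


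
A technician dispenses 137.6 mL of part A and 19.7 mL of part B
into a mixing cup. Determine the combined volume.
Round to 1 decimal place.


Combined volume = 137.6 + 19.7
= 157.3 mL

157.3


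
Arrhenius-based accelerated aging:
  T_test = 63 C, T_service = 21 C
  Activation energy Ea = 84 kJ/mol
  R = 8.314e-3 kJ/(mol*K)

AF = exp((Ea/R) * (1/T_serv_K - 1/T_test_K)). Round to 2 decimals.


T_test_K = 336.15, T_serv_K = 294.15
AF = exp((84/8.314e-3) * (1/294.15 - 1/336.15))
= 73.08

73.08


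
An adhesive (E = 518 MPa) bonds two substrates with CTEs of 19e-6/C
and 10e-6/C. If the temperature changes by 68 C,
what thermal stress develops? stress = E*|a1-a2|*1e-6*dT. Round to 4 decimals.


Stress = 518 * |19 - 10| * 1e-6 * 68
= 0.3170 MPa

0.3170


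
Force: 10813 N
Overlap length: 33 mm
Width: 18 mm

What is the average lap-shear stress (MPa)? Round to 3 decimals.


Average shear stress = F / (overlap * width)
= 10813 / (33 * 18)
= 18.204 MPa

18.204


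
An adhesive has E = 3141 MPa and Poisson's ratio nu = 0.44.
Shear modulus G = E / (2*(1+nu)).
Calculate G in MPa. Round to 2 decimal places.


G = 3141 / (2*(1+0.44))
= 3141 / 2.88
= 1090.63 MPa

1090.63


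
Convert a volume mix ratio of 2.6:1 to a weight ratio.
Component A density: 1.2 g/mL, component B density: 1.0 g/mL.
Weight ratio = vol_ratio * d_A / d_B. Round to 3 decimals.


= 2.6 * 1.2 / 1.0 = 3.120

3.120


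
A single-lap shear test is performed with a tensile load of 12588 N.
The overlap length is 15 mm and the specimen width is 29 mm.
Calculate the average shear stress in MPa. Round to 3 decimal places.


Shear stress = F / (overlap * width)
= 12588 / (15 * 29)
= 12588 / 435
= 28.938 MPa

28.938


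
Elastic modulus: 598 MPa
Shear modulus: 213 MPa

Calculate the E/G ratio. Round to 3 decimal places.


E / G = 598 / 213 = 2.808

2.808


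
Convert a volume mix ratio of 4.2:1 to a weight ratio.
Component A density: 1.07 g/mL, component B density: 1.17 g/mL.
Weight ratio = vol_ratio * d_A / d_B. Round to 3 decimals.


= 4.2 * 1.07 / 1.17 = 3.841

3.841


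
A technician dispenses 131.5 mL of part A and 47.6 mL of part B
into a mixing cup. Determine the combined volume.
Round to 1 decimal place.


Combined volume = 131.5 + 47.6
= 179.1 mL

179.1


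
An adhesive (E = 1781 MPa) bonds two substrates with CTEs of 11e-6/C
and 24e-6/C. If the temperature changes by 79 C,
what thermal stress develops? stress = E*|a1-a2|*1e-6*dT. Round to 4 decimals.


Stress = 1781 * |11 - 24| * 1e-6 * 79
= 1.8291 MPa

1.8291


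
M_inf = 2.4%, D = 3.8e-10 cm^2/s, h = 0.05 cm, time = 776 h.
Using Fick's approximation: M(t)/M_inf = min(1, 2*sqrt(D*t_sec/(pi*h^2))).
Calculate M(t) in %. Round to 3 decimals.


t = 2793600 s
ratio = min(1, 2*sqrt(3.8e-10*2793600/(pi*0.0025)))
= 0.735291
M(t) = 2.4 * 0.735291 = 1.765%

1.765


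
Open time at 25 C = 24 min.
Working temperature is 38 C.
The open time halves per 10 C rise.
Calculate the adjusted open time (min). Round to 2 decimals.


factor = 2^((38 - 25) / 10) = 2.4623
ot = 24 / 2.4623 = 9.75 min

9.75


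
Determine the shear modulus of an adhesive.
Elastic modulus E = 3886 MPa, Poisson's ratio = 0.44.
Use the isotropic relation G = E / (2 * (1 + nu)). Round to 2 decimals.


G = 3886 / (2*(1+0.44)) = 3886 / 2.88
= 1349.31 MPa

1349.31


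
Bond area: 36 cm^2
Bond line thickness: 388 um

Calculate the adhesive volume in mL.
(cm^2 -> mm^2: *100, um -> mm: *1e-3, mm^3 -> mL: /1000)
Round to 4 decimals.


V = 36*100 * 388*1e-3 / 1000
= 1.3968 mL

1.3968


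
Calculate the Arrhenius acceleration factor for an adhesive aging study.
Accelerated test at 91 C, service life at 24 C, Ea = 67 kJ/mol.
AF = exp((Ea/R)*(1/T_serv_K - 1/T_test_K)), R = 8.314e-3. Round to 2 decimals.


T_test = 364.15 K, T_serv = 297.15 K
Ea/R = 67 / 0.008314 = 8058.70
AF = exp(8058.70 * (1/297.15 - 1/364.15))
= 146.91

146.91


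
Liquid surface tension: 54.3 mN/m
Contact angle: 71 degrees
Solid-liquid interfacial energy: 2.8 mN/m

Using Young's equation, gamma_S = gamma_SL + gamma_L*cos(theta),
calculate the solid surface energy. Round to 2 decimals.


gamma_S = 2.8 + 54.3 * cos(71)
= 20.48 mN/m

20.48


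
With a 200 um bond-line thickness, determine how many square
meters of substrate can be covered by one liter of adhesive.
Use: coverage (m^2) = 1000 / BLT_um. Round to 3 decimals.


Coverage = 1000 / 200 = 5.000 m^2

5.000


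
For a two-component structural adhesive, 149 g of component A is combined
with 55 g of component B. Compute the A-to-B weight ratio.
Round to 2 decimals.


Weight ratio A:B = 149 / 55
= 2.71

2.71


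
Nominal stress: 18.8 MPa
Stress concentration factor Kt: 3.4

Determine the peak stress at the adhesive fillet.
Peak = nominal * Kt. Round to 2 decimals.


Peak stress = 18.8 * 3.4
= 63.92 MPa

63.92


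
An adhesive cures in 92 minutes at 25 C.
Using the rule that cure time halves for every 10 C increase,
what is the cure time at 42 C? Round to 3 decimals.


Factor = 2^((42 - 25) / 10) = 3.2490
Cure time = 92 / 3.2490
= 28.316 minutes

28.316


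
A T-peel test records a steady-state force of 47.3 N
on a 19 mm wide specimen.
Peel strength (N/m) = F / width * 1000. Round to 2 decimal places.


Peel strength = 47.3 / 19 * 1000
= 2489.47 N/m

2489.47


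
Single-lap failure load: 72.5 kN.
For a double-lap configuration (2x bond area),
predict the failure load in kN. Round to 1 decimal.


Failure load = 72.5 * 2 = 145.0 kN

145.0


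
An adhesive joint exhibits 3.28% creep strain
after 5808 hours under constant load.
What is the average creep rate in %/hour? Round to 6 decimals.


Creep rate = strain / time
= 3.28 / 5808
= 0.000565 %/h

0.000565


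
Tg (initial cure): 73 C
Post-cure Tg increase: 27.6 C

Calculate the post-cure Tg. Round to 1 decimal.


Post-cure Tg = 73 + 27.6 = 100.6 C

100.6


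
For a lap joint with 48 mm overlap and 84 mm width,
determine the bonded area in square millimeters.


Area = 48 * 84 = 4032 mm^2

4032


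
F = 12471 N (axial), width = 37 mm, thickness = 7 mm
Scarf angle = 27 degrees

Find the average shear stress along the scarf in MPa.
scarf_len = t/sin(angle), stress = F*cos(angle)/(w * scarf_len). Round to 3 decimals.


scarf_len = 7/sin(27 deg) = 15.4188
cos(27 deg) = 0.891007
stress = 12471*0.891007/(37*15.4188) = 19.477 MPa

19.477


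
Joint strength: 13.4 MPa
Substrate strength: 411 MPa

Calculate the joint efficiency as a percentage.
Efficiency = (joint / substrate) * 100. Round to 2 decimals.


Efficiency = (13.4 / 411) * 100 = 3.26%

3.26


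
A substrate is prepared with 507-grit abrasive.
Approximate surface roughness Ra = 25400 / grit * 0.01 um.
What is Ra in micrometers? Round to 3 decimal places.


Ra = 25400 / 507 * 0.01 = 0.501 um

0.501


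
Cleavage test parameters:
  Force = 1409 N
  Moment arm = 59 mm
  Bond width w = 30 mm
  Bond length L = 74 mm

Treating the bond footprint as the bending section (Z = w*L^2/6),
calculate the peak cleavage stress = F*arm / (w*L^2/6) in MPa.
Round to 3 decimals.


M = 1409 * 59 = 83131 N*mm
Z = 30 * 74^2 / 6 = 164280 / 6 mm^3
sigma = M / Z = 6 * 83131 / 164280 = 498786 / 164280
= 3.036 MPa

3.036


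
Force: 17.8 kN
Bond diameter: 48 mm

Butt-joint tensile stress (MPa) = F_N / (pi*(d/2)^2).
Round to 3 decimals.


F_N = 17.8 * 1000 = 17800.0 N
A = pi*(24.0)^2 = 1809.5574 mm^2
stress = 17800.0 / 1809.5574 = 9.837 MPa

9.837


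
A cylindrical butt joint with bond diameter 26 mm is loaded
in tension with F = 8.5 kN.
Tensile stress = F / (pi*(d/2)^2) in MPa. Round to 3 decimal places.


Area = pi * (26/2)^2 = 530.9292 mm^2
Stress = 8.5*1000 / 530.9292
= 16.010 MPa

16.010


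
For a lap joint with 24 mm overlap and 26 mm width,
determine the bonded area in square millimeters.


Area = 24 * 26 = 624 mm^2

624


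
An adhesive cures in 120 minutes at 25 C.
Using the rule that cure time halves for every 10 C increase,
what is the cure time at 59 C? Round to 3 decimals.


Factor = 2^((59 - 25) / 10) = 10.5561
Cure time = 120 / 10.5561
= 11.368 minutes

11.368


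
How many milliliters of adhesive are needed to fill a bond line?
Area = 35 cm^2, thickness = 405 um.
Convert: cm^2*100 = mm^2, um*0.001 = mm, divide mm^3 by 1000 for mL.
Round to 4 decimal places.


= (35 * 100) * (405 * 0.001) / 1000
= 1.4175 mL

1.4175


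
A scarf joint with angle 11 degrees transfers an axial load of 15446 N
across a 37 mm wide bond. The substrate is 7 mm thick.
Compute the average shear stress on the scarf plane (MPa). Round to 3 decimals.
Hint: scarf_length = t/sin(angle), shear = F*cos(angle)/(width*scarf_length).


scarf_length = 7 / sin(11 deg) = 36.6859 mm
cos(11 deg) = 0.981627
shear stress = 15446 * 0.981627 / (37 * 36.6859)
= 11.170 MPa

11.170


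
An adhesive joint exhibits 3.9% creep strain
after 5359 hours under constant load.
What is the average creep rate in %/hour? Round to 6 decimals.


Creep rate = strain / time
= 3.9 / 5359
= 0.000728 %/h

0.000728


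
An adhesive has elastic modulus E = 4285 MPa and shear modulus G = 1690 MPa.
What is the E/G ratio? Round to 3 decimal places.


E/G = 4285 / 1690 = 2.536

2.536


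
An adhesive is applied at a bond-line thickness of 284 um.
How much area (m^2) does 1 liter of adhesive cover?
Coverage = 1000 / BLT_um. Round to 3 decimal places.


Coverage = 1000 / 284 = 3.521 m^2

3.521


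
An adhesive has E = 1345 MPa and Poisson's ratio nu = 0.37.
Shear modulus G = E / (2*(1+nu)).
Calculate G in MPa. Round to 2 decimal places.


G = 1345 / (2*(1+0.37))
= 1345 / 2.74
= 490.88 MPa

490.88


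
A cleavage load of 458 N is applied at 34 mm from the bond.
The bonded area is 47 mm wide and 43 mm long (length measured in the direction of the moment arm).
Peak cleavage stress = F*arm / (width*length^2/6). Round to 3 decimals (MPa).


Moment = 458 * 34 = 15572 N*mm
Section modulus = 47 * 1849 / 6 = 86903 / 6 mm^3
Stress = 15572 / (86903 / 6) = 93432 / 86903
= 1.075 MPa

1.075


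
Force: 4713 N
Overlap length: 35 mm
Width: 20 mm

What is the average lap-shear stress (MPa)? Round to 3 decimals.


Average shear stress = F / (overlap * width)
= 4713 / (35 * 20)
= 6.733 MPa

6.733


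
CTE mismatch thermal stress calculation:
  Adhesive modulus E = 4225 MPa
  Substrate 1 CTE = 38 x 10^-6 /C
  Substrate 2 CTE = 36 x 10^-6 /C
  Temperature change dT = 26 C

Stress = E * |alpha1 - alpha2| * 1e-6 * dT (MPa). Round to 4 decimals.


delta_alpha = |38 - 36| = 2 x 10^-6/C
Stress = 4225 * 2e-6 * 26
= 0.2197 MPa

0.2197


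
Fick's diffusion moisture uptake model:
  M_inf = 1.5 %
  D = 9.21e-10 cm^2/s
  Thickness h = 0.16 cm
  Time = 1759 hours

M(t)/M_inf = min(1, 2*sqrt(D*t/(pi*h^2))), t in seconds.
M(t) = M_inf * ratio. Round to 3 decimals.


t_sec = 1759 * 3600 = 6332400
ratio = 2*sqrt(9.21e-10*6332400/(pi*0.16^2))
= min(1, 0.538579)
= 0.538579
M(t) = 1.5 * 0.538579 = 0.808 %

0.808


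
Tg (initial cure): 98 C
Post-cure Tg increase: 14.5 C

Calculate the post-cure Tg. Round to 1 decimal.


Post-cure Tg = 98 + 14.5 = 112.5 C

112.5


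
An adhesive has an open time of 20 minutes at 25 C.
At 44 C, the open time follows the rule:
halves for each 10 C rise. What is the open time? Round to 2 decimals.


Factor = 2^((44-25)/10) = 3.7321
Open time = 20 / 3.7321 = 5.36 min

5.36


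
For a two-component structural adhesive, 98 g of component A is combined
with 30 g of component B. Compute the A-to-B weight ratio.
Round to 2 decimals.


Weight ratio A:B = 98 / 30
= 3.27

3.27


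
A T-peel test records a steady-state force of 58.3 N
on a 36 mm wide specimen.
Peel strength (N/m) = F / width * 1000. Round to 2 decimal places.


Peel strength = 58.3 / 36 * 1000
= 1619.44 N/m

1619.44


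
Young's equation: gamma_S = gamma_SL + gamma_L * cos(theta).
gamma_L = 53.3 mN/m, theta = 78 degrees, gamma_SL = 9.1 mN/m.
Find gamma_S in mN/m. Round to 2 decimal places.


cos(78 deg) = 0.207912
gamma_S = 9.1 + 53.3 * 0.207912
= 20.18 mN/m

20.18


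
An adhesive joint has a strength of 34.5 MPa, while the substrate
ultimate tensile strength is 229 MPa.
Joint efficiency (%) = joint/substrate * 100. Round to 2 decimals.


Efficiency = 34.5 / 229 * 100
= 15.07%

15.07


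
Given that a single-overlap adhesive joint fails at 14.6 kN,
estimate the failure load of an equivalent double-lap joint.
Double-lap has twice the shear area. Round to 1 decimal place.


Double-lap factor = 2
Expected load = 14.6 * 2 = 29.2 kN

29.2


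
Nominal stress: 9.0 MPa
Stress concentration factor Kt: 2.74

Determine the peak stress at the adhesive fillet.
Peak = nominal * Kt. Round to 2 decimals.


Peak stress = 9.0 * 2.74
= 24.66 MPa

24.66


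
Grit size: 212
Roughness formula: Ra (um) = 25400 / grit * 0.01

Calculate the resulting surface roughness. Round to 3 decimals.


Ra = 25400 / 212 * 0.01
= 1.198 um

1.198


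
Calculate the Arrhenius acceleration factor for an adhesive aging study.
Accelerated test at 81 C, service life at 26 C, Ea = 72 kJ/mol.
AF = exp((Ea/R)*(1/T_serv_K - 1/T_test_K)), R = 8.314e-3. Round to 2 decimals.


T_test = 354.15 K, T_serv = 299.15 K
Ea/R = 72 / 0.008314 = 8660.09
AF = exp(8660.09 * (1/299.15 - 1/354.15))
= 89.64

89.64


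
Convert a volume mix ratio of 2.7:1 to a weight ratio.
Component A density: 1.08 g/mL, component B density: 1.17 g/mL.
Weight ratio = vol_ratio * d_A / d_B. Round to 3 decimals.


= 2.7 * 1.08 / 1.17 = 2.492

2.492


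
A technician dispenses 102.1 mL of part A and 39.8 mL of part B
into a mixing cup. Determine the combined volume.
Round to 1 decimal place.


Combined volume = 102.1 + 39.8
= 141.9 mL

141.9


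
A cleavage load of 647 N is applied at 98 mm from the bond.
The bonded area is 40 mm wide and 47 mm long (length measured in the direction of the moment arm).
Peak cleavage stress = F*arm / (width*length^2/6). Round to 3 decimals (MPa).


Moment = 647 * 98 = 63406 N*mm
Section modulus = 40 * 2209 / 6 = 88360 / 6 mm^3
Stress = 63406 / (88360 / 6) = 380436 / 88360
= 4.306 MPa

4.306


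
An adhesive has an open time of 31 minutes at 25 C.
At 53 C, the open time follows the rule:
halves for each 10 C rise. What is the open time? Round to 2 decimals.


Factor = 2^((53-25)/10) = 6.9644
Open time = 31 / 6.9644 = 4.45 min

4.45


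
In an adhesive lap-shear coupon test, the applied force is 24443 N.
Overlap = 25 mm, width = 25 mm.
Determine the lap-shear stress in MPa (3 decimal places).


stress = F / (overlap * width)
= 24443 / (25 * 25)
= 39.109 MPa

39.109


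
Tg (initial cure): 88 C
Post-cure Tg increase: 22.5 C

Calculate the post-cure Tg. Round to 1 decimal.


Post-cure Tg = 88 + 22.5 = 110.5 C

110.5


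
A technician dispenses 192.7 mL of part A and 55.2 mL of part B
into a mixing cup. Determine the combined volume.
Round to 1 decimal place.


Combined volume = 192.7 + 55.2
= 247.9 mL

247.9


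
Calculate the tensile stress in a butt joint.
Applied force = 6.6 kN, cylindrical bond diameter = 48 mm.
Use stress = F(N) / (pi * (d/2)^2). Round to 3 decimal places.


A = pi * 24.0^2 = 1809.5574 mm^2
sigma = 6600.0 / 1809.5574 = 3.647 MPa

3.647


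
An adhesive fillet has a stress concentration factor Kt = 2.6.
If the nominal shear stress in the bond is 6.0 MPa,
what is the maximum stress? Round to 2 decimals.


Max stress = 6.0 * 2.6 = 15.60 MPa

15.60


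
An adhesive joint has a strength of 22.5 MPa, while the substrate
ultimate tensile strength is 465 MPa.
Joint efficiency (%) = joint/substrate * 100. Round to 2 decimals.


Efficiency = 22.5 / 465 * 100
= 4.84%

4.84


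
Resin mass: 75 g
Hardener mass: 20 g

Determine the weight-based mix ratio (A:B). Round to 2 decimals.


Ratio = 75 / 20 = 3.75

3.75


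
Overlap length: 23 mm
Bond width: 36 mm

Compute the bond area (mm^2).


Bond area = 23 * 36 = 828 mm^2

828


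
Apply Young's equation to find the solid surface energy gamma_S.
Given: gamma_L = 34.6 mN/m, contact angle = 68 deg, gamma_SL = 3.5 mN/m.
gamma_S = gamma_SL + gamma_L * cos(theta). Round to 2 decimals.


theta_rad = 68 * pi/180 = 1.186824
gamma_S = 3.5 + 34.6 * cos(1.186824)
= 16.46 mN/m

16.46


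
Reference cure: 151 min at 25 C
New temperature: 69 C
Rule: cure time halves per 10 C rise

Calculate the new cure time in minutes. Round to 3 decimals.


factor = 2^((69-25)/10) = 21.1121
t_new = 151 / 21.1121 = 7.152 min

7.152


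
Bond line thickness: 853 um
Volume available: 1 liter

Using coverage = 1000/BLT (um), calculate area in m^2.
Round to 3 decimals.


1 L = 1e6 mm^3, thickness = 853 um = 0.853 mm
Area = 1e6 / 0.853 mm^2 = (1e6 / 0.853) / 1e6 m^2 = 1000 / 853 m^2
= 1.172 m^2

1.172


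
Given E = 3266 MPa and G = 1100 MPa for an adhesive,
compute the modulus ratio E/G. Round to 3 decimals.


E/G ratio = 3266 / 1100 = 2.969

2.969


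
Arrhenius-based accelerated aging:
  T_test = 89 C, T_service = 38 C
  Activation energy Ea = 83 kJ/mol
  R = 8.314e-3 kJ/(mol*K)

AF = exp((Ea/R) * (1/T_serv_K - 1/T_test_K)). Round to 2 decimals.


T_test_K = 362.15, T_serv_K = 311.15
AF = exp((83/8.314e-3) * (1/311.15 - 1/362.15))
= 91.68

91.68


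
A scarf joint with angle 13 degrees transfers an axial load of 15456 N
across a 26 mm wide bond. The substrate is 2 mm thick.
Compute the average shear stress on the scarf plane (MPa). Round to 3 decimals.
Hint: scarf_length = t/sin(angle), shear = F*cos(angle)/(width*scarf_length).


scarf_length = 2 / sin(13 deg) = 8.8908 mm
cos(13 deg) = 0.974370
shear stress = 15456 * 0.974370 / (26 * 8.8908)
= 65.149 MPa

65.149


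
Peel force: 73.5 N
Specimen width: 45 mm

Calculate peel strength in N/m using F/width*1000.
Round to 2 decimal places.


Peel strength = 73.5 / 45 * 1000 = 1633.33 N/m

1633.33


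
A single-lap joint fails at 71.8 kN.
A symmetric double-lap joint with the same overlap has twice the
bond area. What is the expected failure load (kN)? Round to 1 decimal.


Double-lap load = 2 * 71.8 = 143.6 kN

143.6


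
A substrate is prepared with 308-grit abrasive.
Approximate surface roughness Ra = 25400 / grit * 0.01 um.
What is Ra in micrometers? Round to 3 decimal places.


Ra = 25400 / 308 * 0.01 = 0.825 um

0.825


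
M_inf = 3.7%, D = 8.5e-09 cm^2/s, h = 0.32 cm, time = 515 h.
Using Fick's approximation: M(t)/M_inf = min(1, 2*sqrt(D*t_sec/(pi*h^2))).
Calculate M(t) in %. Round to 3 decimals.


t = 1854000 s
ratio = min(1, 2*sqrt(8.5e-09*1854000/(pi*0.1024)))
= 0.442659
M(t) = 3.7 * 0.442659 = 1.638%

1.638


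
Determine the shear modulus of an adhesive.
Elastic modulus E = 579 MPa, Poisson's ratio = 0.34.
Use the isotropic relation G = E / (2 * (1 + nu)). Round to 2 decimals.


G = 579 / (2*(1+0.34)) = 579 / 2.68
= 216.04 MPa

216.04


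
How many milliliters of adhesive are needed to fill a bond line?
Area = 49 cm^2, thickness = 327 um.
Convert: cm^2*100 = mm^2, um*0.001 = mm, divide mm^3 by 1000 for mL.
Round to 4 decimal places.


= (49 * 100) * (327 * 0.001) / 1000
= 1.6023 mL

1.6023


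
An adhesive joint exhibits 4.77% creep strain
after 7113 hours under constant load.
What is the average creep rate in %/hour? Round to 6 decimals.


Creep rate = strain / time
= 4.77 / 7113
= 0.000671 %/h

0.000671


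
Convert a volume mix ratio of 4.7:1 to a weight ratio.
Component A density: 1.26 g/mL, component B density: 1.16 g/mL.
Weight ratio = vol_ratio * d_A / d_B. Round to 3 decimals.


= 4.7 * 1.26 / 1.16 = 5.105

5.105


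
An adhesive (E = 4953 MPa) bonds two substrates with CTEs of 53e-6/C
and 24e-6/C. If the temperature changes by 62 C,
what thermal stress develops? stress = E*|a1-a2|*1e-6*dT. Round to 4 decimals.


Stress = 4953 * |53 - 24| * 1e-6 * 62
= 8.9055 MPa

8.9055


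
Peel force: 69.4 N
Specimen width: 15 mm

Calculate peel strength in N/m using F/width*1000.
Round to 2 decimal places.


Peel strength = 69.4 / 15 * 1000 = 4626.67 N/m

4626.67


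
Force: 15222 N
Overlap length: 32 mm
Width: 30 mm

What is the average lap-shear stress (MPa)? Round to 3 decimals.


Average shear stress = F / (overlap * width)
= 15222 / (32 * 30)
= 15.856 MPa

15.856


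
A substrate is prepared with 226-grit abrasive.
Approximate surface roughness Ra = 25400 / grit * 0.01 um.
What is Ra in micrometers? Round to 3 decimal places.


Ra = 25400 / 226 * 0.01 = 1.124 um

1.124


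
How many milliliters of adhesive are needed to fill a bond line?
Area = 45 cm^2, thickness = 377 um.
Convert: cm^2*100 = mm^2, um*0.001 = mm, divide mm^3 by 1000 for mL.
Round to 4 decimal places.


= (45 * 100) * (377 * 0.001) / 1000
= 1.6965 mL

1.6965


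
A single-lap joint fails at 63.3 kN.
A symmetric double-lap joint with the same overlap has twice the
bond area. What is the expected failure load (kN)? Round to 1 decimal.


Double-lap load = 2 * 63.3 = 126.6 kN

126.6


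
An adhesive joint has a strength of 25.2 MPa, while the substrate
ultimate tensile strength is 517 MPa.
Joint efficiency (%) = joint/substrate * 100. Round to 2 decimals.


Efficiency = 25.2 / 517 * 100
= 4.87%

4.87


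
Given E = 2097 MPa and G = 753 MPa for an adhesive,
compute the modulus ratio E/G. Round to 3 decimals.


E/G ratio = 2097 / 753 = 2.785

2.785


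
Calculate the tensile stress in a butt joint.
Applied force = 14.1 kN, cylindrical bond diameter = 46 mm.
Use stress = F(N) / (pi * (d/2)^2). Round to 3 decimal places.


A = pi * 23.0^2 = 1661.9025 mm^2
sigma = 14100.0 / 1661.9025 = 8.484 MPa

8.484


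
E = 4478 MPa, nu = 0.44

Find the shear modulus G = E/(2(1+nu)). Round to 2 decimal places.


G = 4478 / (2 * 1.44)
= 1554.86 MPa

1554.86


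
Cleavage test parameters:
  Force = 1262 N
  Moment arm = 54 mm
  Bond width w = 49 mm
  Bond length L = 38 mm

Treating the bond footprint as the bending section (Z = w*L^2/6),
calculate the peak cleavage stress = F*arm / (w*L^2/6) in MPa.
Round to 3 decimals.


M = 1262 * 54 = 68148 N*mm
Z = 49 * 38^2 / 6 = 70756 / 6 mm^3
sigma = M / Z = 6 * 68148 / 70756 = 408888 / 70756
= 5.779 MPa

5.779


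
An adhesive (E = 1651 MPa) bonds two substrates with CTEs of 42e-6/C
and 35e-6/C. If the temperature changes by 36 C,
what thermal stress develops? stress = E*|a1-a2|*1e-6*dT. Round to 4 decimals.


Stress = 1651 * |42 - 35| * 1e-6 * 36
= 0.4161 MPa

0.4161


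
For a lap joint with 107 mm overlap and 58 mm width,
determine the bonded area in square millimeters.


Area = 107 * 58 = 6206 mm^2

6206


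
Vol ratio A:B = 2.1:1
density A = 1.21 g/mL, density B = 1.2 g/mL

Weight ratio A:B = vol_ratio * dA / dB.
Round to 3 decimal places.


Weight ratio = 2.1 * 1.21 / 1.2
= 2.118

2.118


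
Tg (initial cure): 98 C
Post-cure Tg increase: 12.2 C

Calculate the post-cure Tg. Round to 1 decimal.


Post-cure Tg = 98 + 12.2 = 110.2 C

110.2


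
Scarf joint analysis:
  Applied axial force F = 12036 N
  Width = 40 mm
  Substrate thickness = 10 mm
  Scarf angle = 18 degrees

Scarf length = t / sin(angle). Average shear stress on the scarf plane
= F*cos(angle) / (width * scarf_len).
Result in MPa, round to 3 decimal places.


Scarf length = 10 / sin(18 deg) = 32.3607 mm
cos(18 deg) = 0.951057
Shear = 12036 * 0.951057 / (40 * 32.3607)
= 8.843 MPa

8.843


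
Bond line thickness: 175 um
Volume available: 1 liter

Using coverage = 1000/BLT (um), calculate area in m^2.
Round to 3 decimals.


1 L = 1e6 mm^3, thickness = 175 um = 0.175 mm
Area = 1e6 / 0.175 mm^2 = (1e6 / 0.175) / 1e6 m^2 = 1000 / 175 m^2
= 5.714 m^2

5.714


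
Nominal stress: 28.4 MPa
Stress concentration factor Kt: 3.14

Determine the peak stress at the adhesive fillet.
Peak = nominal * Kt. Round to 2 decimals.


Peak stress = 28.4 * 3.14
= 89.18 MPa

89.18


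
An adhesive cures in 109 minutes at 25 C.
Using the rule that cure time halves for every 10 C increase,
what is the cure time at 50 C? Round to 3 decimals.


Factor = 2^((50 - 25) / 10) = 5.6569
Cure time = 109 / 5.6569
= 19.269 minutes

19.269


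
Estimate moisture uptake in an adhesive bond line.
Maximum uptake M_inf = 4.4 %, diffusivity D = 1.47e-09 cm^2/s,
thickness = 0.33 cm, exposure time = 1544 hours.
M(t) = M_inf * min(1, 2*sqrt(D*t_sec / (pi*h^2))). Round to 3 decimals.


Convert time: 1544 h = 5558400 s
ratio = min(1, 2*sqrt(1.47e-09*5558400/(pi*0.33^2)))
= 0.309083
M(t) = 4.4 * 0.309083 = 1.360%

1.360


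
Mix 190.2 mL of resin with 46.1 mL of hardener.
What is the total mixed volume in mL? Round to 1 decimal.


Total = 190.2 + 46.1 = 236.3 mL

236.3


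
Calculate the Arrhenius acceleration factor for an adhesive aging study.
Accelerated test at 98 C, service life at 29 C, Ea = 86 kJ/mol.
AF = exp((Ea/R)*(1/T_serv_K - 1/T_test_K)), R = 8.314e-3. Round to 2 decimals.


T_test = 371.15 K, T_serv = 302.15 K
Ea/R = 86 / 0.008314 = 10344.00
AF = exp(10344.00 * (1/302.15 - 1/371.15))
= 580.86

580.86


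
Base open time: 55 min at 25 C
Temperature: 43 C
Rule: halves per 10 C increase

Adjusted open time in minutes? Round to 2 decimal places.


Acceleration = 2^((43-25)/10) = 3.4822
Open time = 55 / 3.4822 = 15.79 min

15.79


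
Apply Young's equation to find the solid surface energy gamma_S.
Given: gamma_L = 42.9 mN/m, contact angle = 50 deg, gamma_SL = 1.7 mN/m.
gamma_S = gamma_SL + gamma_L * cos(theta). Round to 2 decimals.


theta_rad = 50 * pi/180 = 0.872665
gamma_S = 1.7 + 42.9 * cos(0.872665)
= 29.28 mN/m

29.28


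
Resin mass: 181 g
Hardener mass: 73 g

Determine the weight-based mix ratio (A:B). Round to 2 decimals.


Ratio = 181 / 73 = 2.48

2.48


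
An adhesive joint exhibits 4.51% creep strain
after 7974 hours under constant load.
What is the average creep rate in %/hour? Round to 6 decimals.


Creep rate = strain / time
= 4.51 / 7974
= 0.000566 %/h

0.000566


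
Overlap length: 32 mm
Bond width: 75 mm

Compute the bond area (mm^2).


Bond area = 32 * 75 = 2400 mm^2

2400


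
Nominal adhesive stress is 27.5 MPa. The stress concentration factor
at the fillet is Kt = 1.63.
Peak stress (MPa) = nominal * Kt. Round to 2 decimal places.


Peak = 27.5 * 1.63 = 44.83 MPa

44.83


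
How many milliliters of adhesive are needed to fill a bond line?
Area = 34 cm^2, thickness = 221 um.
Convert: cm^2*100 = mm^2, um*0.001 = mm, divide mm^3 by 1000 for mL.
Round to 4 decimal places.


= (34 * 100) * (221 * 0.001) / 1000
= 0.7514 mL

0.7514


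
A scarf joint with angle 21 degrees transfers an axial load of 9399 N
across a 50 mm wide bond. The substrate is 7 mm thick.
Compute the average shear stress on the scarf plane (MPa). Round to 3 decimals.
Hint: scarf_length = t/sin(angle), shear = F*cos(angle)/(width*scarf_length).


scarf_length = 7 / sin(21 deg) = 19.5330 mm
cos(21 deg) = 0.933580
shear stress = 9399 * 0.933580 / (50 * 19.5330)
= 8.985 MPa

8.985


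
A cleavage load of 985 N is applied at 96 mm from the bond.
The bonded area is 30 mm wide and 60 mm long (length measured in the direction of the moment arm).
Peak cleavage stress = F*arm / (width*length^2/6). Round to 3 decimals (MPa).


Moment = 985 * 96 = 94560 N*mm
Section modulus = 30 * 3600 / 6 = 108000 / 6 mm^3
Stress = 94560 / (108000 / 6) = 567360 / 108000
= 5.253 MPa

5.253


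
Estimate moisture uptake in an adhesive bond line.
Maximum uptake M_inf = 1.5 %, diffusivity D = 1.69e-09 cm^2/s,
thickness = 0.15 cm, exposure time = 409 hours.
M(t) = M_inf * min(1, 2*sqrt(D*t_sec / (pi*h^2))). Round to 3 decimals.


Convert time: 409 h = 1472400 s
ratio = min(1, 2*sqrt(1.69e-09*1472400/(pi*0.15^2)))
= 0.375249
M(t) = 1.5 * 0.375249 = 0.563%

0.563


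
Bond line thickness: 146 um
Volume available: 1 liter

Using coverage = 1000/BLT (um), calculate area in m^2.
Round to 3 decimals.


1 L = 1e6 mm^3, thickness = 146 um = 0.146 mm
Area = 1e6 / 0.146 mm^2 = (1e6 / 0.146) / 1e6 m^2 = 1000 / 146 m^2
= 6.849 m^2

6.849
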